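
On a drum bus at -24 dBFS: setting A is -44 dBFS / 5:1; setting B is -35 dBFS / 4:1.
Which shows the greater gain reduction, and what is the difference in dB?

A, by 7.75 dB

A: GR = 20 − 20/5 = 16 dB.
B: GR = 11 − 11/4 = 8.25 dB.
A applies 7.75 dB more gain reduction.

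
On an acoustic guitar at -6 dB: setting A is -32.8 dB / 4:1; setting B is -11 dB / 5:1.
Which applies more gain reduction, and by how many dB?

A, by 16.1 dB

A: overshoot 26.8 dB → output overshoot 6.7 dB → GR 20.1 dB.
B: overshoot 5 dB → output overshoot 1 dB → GR 4 dB.
A reduces 16.1 dB more.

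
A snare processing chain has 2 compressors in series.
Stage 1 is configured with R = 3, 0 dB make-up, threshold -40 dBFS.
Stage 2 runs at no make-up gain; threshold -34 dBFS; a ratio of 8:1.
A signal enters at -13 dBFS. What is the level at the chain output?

Stage 1: -13 dBFS is 27 dB over -40 dBFS; at 3:1 that becomes 9 dB over, giving -31 dBFS.
Stage 2: overshoot 3 dB → 3/8 = 0.375 dB → -33.625 dBFS.

-33.625 dBFS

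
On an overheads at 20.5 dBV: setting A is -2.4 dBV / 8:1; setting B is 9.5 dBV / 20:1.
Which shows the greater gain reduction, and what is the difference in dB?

A: overshoot 22.9 dB → output overshoot 2.8625 dB → GR 20.0375 dB.
B: overshoot 11 dB → output overshoot 0.55 dB → GR 10.45 dB.
A reduces 9.5875 dB more.

A, by 9.5875 dB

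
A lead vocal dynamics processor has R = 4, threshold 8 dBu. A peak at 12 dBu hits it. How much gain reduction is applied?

Overshoot = 12 − 8 = 4 dB.
At 4:1, output sits 4/4 = 1 dB above threshold.
So the signal is attenuated by 4 − 1 = 3 dB.

3 dB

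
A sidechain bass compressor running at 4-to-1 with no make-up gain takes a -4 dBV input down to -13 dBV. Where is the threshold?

Input is 12 dB above T (since output overshoot × R = input overshoot: (-13 − T)·4 = -4 − T gives T = -16 dBV).
Check: -16 + (-4 − (-16))/4 = -16 + 3 = -13 dBV. ✓

-16 dBV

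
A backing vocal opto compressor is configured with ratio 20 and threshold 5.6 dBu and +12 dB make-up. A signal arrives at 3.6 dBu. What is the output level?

15.6 dBu

3.6 dBu is 2 dB below the 5.6 dBu threshold, so no gain reduction is applied.
Make-up gain adds 12 dB: 3.6 + 12 = 15.6 dBu.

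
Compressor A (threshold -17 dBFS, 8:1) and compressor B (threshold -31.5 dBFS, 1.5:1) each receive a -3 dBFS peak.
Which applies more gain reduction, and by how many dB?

A: overshoot 14 dB → output overshoot 1.75 dB → GR 12.25 dB.
B: overshoot 28.5 dB → output overshoot 19 dB → GR 9.5 dB.
Difference: 2.75 dB in favour of A.

A, by 2.75 dB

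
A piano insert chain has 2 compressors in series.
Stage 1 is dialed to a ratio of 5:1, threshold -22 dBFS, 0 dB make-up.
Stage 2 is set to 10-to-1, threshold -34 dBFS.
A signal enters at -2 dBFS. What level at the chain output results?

Stage 1: -2 dBFS is 20 dB over -22 dBFS; at 5:1 that becomes 4 dB over, giving -18 dBFS.
Stage 2: 16 dB above -34 dBFS, reduced 10:1 to 1.6 dB above → -32.4 dBFS.

-32.4 dBFS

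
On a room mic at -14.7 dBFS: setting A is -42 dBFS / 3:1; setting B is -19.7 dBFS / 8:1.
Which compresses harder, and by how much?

A: GR = 27.3 − 27.3/3 = 18.2 dB.
B: GR = 5 − 5/8 = 4.375 dB.
A applies 13.825 dB more gain reduction.

A, by 13.825 dB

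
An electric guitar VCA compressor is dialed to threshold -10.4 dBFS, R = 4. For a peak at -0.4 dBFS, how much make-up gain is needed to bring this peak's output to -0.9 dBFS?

The peak compresses to -10.4 + 10/4 = -7.9 dBFS.
To reach -0.9 dBFS requires -0.9 − (-7.9) = 7 dB of make-up.

7 dB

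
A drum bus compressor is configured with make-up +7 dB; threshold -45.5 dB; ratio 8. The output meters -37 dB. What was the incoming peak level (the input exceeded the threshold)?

-33.5 dB

Stripping the +7 dB make-up gives -44 dB at the gain stage.
That's 1.5 dB above the -45.5 dB threshold.
Input overshoot = R × output overshoot = 12 dB → input = -45.5 + 12 = -33.5 dB.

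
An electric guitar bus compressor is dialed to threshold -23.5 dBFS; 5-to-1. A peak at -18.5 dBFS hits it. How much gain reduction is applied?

The signal is 5 dB above threshold.
A 5:1 ratio leaves 1 dB of that excess.
Gain reduction = 5 − 1 = 4 dB.

4 dB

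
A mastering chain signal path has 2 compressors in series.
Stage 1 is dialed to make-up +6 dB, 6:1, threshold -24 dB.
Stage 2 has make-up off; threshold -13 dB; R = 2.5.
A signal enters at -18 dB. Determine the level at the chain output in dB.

-17 dB

Stage 1: overshoot 6 dB → 6/6 = 1 dB → -23 dB; +6 dB make-up → -17 dB.
Stage 2: -17 dB ≤ -13 dB, so stage 2 doesn't engage; output -17 dB.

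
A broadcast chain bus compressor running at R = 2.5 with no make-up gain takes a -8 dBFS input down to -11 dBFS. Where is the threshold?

Let T be the threshold. Output overshoot = (input overshoot)/R, so -11 − T = (-8 − T)/2.5.
2.5·(-11 − T) = -8 − T → 1.5·T = -27.5 − (-8) = -19.5.
T = -19.5/1.5 = -13 dBFS.

-13 dBFS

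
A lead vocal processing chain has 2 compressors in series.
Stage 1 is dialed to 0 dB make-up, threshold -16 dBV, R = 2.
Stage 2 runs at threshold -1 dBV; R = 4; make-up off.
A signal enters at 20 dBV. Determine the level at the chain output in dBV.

Stage 1: 20 dBV is 36 dB over -16 dBV; at 2:1 that becomes 18 dB over, giving 2 dBV.
Stage 2: overshoot 3 dB → 3/4 = 0.75 dB → -0.25 dBV.

-0.25 dBV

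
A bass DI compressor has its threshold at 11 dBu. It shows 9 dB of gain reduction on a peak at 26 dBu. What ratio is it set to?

Input overshoot = 26 − 11 = 15 dB.
Output overshoot = 15 − 9 = 6 dB.
Ratio = input overshoot / output overshoot = 15 / 6 = 2.5.

2.5:1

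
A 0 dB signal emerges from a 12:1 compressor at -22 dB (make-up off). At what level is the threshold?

Input is 24 dB above T (since output overshoot × R = input overshoot: (-22 − T)·12 = 0 − T gives T = -24 dB).
Check: -24 + (0 − (-24))/12 = -24 + 2 = -22 dB. ✓

-24 dB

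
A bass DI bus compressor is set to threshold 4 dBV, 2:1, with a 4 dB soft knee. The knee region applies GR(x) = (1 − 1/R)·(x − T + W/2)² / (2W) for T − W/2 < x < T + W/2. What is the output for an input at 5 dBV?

x − T + W/2 = 5 − 4 + 2 = 3.
GR = (1 − 1/2) × 3² / 8 = 0.5 × 9 / 8 = 0.5625 dB.
Output = 5 − 0.5625 = 4.4375 dBV.

4.4375 dBV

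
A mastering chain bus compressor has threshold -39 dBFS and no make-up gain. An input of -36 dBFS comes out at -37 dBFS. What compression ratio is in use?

Input overshoot = -36 − (-39) = 3 dB; output overshoot = -37 − (-39) = 2 dB.
Ratio = 3 / 2 = 1.5.

1.5:1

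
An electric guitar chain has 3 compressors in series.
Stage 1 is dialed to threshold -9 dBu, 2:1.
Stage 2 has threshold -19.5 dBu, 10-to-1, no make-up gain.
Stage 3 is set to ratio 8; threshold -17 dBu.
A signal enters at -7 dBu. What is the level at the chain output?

-18.35 dBu

Stage 1: 2 dB above -9 dBu, reduced 2:1 to 1 dB above → -8 dBu.
Stage 2: 11.5 dB above -19.5 dBu, reduced 10:1 to 1.15 dB above → -18.35 dBu.
Stage 3: below threshold (-18.35 ≤ -17); passes unchanged; output -18.35 dBu.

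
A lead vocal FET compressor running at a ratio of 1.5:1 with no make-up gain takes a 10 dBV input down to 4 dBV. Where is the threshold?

Input is 18 dB above T (since output overshoot × R = input overshoot: (4 − T)·1.5 = 10 − T gives T = -8 dBV).
Check: -8 + (10 − (-8))/1.5 = -8 + 12 = 4 dBV. ✓

-8 dBV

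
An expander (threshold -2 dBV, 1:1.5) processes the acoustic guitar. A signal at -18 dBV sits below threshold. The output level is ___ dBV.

-26 dBV

Below threshold, a 1:1.5 expander applies gain = (1.5−1)×(T − x) of attenuation.
(1.5−1) × 16 = 8 dB, so output = -18 − 8 = -26 dBV.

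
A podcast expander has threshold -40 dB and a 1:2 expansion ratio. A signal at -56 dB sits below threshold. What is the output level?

Below threshold, a 1:2 expander applies gain = (2−1)×(T − x) of attenuation.
(2−1) × 16 = 16 dB, so output = -56 − 16 = -72 dB.

-72 dB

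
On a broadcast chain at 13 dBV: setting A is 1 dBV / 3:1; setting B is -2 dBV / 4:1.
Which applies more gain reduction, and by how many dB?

A: overshoot 12 dB → output overshoot 4 dB → GR 8 dB.
B: overshoot 15 dB → output overshoot 3.75 dB → GR 11.25 dB.
B applies 3.25 dB more gain reduction.

B, by 3.25 dB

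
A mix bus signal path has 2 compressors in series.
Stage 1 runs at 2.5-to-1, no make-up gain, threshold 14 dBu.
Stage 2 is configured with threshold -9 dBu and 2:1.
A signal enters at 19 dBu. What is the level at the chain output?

Stage 1: 5 dB above 14 dBu, reduced 2.5:1 to 2 dB above → 16 dBu.
Stage 2: 16 dBu is 25 dB over -9 dBu; at 2:1 that becomes 12.5 dB over, giving 3.5 dBu.

3.5 dBu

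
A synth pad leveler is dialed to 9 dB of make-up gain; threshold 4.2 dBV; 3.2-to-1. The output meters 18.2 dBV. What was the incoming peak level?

Remove make-up: 18.2 − 9 = 9.2 dBV.
The compressed level sits 9.2 − 4.2 = 5 dB over threshold.
Before 3.2:1 compression the overshoot was 5 × 3.2 = 16 dB, so input = 4.2 + 16 = 20.2 dBV.

20.2 dBV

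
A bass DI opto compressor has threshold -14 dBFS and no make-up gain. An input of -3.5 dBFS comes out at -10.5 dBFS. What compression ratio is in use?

3:1

Input overshoot = -3.5 − (-14) = 10.5 dB; output overshoot = -10.5 − (-14) = 3.5 dB.
Ratio = 10.5 / 3.5 = 3.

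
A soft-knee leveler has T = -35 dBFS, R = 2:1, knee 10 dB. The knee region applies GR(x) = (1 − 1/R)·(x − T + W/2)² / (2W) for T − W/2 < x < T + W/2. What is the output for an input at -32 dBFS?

x − T + W/2 = -32 − (-35) + 5 = 8.
GR = (1 − 1/2) × 8² / 20 = 0.5 × 64 / 20 = 1.6 dB.
Output = -32 − 1.6 = -33.6 dBFS.

-33.6 dBFS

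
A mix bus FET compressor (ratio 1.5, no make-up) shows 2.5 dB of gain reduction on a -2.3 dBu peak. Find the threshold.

Let T be the threshold. Output overshoot = (input overshoot)/R, so -4.8 − T = (-2.3 − T)/1.5.
1.5·(-4.8 − T) = -2.3 − T → 0.5·T = -7.2 − (-2.3) = -4.9.
T = -4.9/0.5 = -9.8 dBu.

-9.8 dBu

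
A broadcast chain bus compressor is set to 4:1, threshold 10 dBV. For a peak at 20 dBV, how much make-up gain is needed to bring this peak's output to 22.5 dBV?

10 dB

The peak compresses to 10 + 10/4 = 12.5 dBV.
To reach 22.5 dBV requires 22.5 − 12.5 = 10 dB of make-up.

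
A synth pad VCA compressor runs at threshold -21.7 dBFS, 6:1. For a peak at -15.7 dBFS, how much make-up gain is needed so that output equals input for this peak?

The peak compresses to -21.7 + 6/6 = -20.7 dBFS.
To reach -15.7 dBFS requires -15.7 − (-20.7) = 5 dB of make-up.

5 dB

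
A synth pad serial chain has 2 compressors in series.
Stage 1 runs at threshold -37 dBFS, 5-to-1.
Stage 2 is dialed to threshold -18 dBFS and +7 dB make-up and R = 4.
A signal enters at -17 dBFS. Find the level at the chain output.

-26 dBFS

Stage 1: -17 dBFS is 20 dB over -37 dBFS; at 5:1 that becomes 4 dB over, giving -33 dBFS.
Stage 2: -33 dBFS is at or below the -18 dBFS threshold — no compression; make-up brings it to -26 dBFS.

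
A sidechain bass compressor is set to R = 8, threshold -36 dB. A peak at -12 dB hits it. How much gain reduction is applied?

Overshoot = -12 − (-36) = 24 dB.
At 8:1, output sits 24/8 = 3 dB above threshold.
So the signal is attenuated by 24 − 3 = 21 dB.

21 dB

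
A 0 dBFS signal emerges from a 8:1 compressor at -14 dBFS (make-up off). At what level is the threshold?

-16 dBFS

Gain reduction = 0 − (-14) = 14 dB; output overshoot = GR / (R − 1) = 14 / 7 = 2 dB.
Threshold = output − output overshoot = -14 − 2 = -16 dBFS.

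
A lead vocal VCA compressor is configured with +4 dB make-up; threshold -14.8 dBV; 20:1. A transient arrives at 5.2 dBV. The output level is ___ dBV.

5.2 dBV sits 20 dB over threshold.
The 20 dB excess becomes 1 dB after 20:1 reduction.
That puts the output at -13.8 dBV; make-up adds 4 dB, giving -9.8 dBV.

-9.8 dBV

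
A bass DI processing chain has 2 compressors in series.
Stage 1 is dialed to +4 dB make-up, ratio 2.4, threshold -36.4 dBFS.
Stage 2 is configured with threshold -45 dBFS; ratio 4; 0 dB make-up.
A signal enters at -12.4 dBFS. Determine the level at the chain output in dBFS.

Stage 1: overshoot 24 dB → 24/2.4 = 10 dB → -26.4 dBFS; +4 dB make-up → -22.4 dBFS.
Stage 2: 22.6 dB above -45 dBFS, reduced 4:1 to 5.65 dB above → -39.35 dBFS.

-39.35 dBFS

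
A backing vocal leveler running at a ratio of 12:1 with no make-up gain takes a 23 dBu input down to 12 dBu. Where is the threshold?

11 dBu

Let T be the threshold. Output overshoot = (input overshoot)/R, so 12 − T = (23 − T)/12.
12·(12 − T) = 23 − T → 11·T = 144 − 23 = 121.
T = 121/11 = 11 dBu.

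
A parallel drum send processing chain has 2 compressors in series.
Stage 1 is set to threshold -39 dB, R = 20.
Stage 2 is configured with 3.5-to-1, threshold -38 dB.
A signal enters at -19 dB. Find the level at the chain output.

Stage 1: overshoot 20 dB → 20/20 = 1 dB → -38 dB.
Stage 2: -38 dB ≤ -38 dB, so stage 2 doesn't engage; output -38 dB.

-38 dB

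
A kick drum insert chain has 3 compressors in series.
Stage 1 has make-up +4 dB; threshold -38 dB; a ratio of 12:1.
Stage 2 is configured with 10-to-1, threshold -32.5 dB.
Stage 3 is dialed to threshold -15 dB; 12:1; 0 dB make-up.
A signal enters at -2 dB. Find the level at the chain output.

-32.35 dB

Stage 1: 36 dB above -38 dB, reduced 12:1 to 3 dB above → -35 dB; +4 dB make-up → -31 dB.
Stage 2: overshoot 1.5 dB → 1.5/10 = 0.15 dB → -32.35 dB.
Stage 3: -32.35 dB ≤ -15 dB, so stage 3 doesn't engage; output -32.35 dB.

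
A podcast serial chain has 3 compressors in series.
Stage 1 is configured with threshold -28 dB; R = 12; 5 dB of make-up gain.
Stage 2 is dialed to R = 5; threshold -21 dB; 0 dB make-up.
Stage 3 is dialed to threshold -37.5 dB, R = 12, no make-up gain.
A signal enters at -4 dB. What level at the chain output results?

-36.125 dB

Stage 1: overshoot 24 dB → 24/12 = 2 dB → -26 dB; +5 dB make-up → -21 dB.
Stage 2: -21 dB ≤ -21 dB, so stage 2 doesn't engage; output -21 dB.
Stage 3: overshoot 16.5 dB → 16.5/12 = 1.375 dB → -36.125 dB.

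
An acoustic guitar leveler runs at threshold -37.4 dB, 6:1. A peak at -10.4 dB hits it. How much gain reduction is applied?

-10.4 dB exceeds the threshold by 27 dB.
At 6:1, output sits 27/6 = 4.5 dB above threshold.
So the signal is attenuated by 27 − 4.5 = 22.5 dB.

22.5 dB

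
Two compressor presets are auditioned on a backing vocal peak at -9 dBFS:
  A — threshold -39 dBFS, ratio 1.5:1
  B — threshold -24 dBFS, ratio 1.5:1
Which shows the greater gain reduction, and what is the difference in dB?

A: GR = 30 − 30/1.5 = 10 dB.
B: GR = 15 − 15/1.5 = 5 dB.
Difference: 5 dB in favour of A.

A, by 5 dB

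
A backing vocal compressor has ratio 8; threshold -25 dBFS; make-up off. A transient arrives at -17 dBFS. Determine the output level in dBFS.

-24 dBFS

-17 dBFS sits 8 dB over threshold.
At 8:1 the overshoot is divided by 8, leaving 1 dB above threshold.
That puts the output at -24 dBFS.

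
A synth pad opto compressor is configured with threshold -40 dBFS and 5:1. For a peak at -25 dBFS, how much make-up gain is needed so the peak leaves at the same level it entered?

Without make-up, output = threshold + overshoot/5 = -40 + 3 = -37 dBFS.
Gap to target: 12 dB.

12 dB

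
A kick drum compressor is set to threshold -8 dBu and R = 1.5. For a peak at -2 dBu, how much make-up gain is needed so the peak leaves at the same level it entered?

2 dB

Overshoot 6 dB → 6/1.5 = 4 dB after compression, so the compressed level is -8 + 4 = -4 dBu.
Make-up = target − compressed = -2 − (-4) = 2 dB.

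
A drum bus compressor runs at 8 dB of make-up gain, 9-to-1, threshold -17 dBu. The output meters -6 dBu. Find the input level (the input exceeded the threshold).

Before make-up, the level was -6 − 8 = -14 dBu.
The compressed level sits -14 − (-17) = 3 dB over threshold.
Before 9:1 compression the overshoot was 3 × 9 = 27 dB, so input = -17 + 27 = 10 dBu.

10 dBu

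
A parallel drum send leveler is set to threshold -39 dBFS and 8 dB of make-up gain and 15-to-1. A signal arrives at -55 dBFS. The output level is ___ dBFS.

-55 dBFS is 16 dB below the -39 dBFS threshold, so no gain reduction is applied.
Make-up gain adds 8 dB: -55 + 8 = -47 dBFS.

-47 dBFS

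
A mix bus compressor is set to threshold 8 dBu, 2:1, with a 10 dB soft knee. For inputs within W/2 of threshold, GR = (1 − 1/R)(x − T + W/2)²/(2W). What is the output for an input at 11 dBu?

x − T + W/2 = 11 − 8 + 5 = 8.
GR = (1 − 1/2) × 8² / 20 = 0.5 × 64 / 20 = 1.6 dB.
Output = 11 − 1.6 = 9.4 dBu.

9.4 dBu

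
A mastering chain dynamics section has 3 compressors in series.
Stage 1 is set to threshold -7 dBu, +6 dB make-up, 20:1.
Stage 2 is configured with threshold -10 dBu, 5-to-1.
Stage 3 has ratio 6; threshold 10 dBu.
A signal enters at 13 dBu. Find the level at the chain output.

-8 dBu

Stage 1: 20 dB above -7 dBu, reduced 20:1 to 1 dB above → -6 dBu; +6 dB make-up → 0 dBu.
Stage 2: 0 dBu is 10 dB over -10 dBu; at 5:1 that becomes 2 dB over, giving -8 dBu.
Stage 3: -8 dBu is at or below the 10 dBu threshold — no compression; output -8 dBu.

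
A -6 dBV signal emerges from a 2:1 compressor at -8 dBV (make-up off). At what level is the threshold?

-10 dBV

Let T be the threshold. Output overshoot = (input overshoot)/R, so -8 − T = (-6 − T)/2.
2·(-8 − T) = -6 − T → 1·T = -16 − (-6) = -10.
T = -10/1 = -10 dBV.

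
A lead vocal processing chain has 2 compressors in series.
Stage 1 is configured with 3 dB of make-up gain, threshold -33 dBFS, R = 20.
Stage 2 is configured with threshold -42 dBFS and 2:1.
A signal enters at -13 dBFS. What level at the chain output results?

Stage 1: overshoot 20 dB → 20/20 = 1 dB → -32 dBFS; +3 dB make-up → -29 dBFS.
Stage 2: -29 dBFS is 13 dB over -42 dBFS; at 2:1 that becomes 6.5 dB over, giving -35.5 dBFS.

-35.5 dBFS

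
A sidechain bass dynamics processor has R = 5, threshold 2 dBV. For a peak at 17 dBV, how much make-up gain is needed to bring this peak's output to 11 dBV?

6 dB

Without make-up, output = threshold + overshoot/5 = 2 + 3 = 5 dBV.
Gap to target: 6 dB.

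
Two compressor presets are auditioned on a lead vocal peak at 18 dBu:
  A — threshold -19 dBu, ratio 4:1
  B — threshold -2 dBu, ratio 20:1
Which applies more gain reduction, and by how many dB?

A, by 8.75 dB

A: overshoot 37 dB → output overshoot 9.25 dB → GR 27.75 dB.
B: overshoot 20 dB → output overshoot 1 dB → GR 19 dB.
A reduces 8.75 dB more.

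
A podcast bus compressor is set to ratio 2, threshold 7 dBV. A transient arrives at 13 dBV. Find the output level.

The input is 6 dB above the 7 dBV threshold.
The 6 dB excess becomes 3 dB after 2:1 reduction.
Output = 7 + 3 = 10 dBV.

10 dBV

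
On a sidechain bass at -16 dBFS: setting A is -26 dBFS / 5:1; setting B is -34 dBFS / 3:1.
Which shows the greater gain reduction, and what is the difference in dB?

B, by 4 dB

A: overshoot 10 dB → output overshoot 2 dB → GR 8 dB.
B: overshoot 18 dB → output overshoot 6 dB → GR 12 dB.
Difference: 4 dB in favour of B.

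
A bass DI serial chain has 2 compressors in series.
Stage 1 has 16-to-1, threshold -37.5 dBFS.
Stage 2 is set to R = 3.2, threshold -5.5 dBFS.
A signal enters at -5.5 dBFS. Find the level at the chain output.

-35.5 dBFS

Stage 1: -5.5 dBFS is 32 dB over -37.5 dBFS; at 16:1 that becomes 2 dB over, giving -35.5 dBFS.
Stage 2: -35.5 dBFS ≤ -5.5 dBFS, so stage 2 doesn't engage; output -35.5 dBFS.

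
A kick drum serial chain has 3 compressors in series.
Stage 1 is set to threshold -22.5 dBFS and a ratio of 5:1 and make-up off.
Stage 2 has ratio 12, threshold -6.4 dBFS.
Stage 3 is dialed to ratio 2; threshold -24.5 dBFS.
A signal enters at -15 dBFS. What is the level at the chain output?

-22.75 dBFS

Stage 1: -15 dBFS is 7.5 dB over -22.5 dBFS; at 5:1 that becomes 1.5 dB over, giving -21 dBFS.
Stage 2: -21 dBFS is at or below the -6.4 dBFS threshold — no compression; output -21 dBFS.
Stage 3: 3.5 dB above -24.5 dBFS, reduced 2:1 to 1.75 dB above → -22.75 dBFS.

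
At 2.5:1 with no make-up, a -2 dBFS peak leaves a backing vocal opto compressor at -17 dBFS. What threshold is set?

Input is 25 dB above T (since output overshoot × R = input overshoot: (-17 − T)·2.5 = -2 − T gives T = -27 dBFS).
Check: -27 + (-2 − (-27))/2.5 = -27 + 10 = -17 dBFS. ✓

-27 dBFS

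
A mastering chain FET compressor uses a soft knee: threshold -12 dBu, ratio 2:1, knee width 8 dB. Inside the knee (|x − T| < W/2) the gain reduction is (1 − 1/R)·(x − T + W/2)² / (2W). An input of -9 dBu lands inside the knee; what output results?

-10.53125 dBu

x − T + W/2 = -9 − (-12) + 4 = 7.
GR = (1 − 1/2) × 7² / 16 = 0.5 × 49 / 16 = 1.53125 dB.
Output = -9 − 1.53125 = -10.53125 dBu.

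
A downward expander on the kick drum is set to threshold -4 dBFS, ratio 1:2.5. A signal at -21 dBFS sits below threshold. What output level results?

Below threshold, a 1:2.5 expander applies gain = (2.5−1)×(T − x) of attenuation.
(2.5−1) × 17 = 25.5 dB, so output = -21 − 25.5 = -46.5 dBFS.

-46.5 dBFS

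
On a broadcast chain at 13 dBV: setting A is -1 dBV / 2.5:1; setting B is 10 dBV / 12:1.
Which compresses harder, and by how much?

A: GR = 14 − 14/2.5 = 8.4 dB.
B: GR = 3 − 3/12 = 2.75 dB.
Difference: 5.65 dB in favour of A.

A, by 5.65 dB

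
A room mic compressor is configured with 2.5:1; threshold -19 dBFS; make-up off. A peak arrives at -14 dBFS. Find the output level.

-17 dBFS

The input is 5 dB above the -19 dBFS threshold.
The 5 dB excess becomes 2 dB after 2.5:1 reduction.
That puts the output at -17 dBFS.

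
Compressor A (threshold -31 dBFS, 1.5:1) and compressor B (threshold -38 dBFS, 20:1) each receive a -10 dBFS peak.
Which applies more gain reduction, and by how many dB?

A: GR = 21 − 21/1.5 = 7 dB.
B: GR = 28 − 28/20 = 26.6 dB.
B applies 19.6 dB more gain reduction.

B, by 19.6 dB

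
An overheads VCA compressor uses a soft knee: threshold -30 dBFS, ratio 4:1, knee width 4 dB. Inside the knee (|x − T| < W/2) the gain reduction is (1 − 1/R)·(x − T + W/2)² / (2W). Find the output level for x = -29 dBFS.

-29.84375 dBFS

x − T + W/2 = -29 − (-30) + 2 = 3.
GR = (1 − 1/4) × 3² / 8 = 0.75 × 9 / 8 = 0.84375 dB.
Output = -29 − 0.84375 = -29.84375 dBFS.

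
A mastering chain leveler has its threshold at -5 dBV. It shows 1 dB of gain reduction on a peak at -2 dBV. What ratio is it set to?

1.5:1

Input overshoot = -2 − (-5) = 3 dB.
Output overshoot = 3 − 1 = 2 dB.
Ratio = input overshoot / output overshoot = 3 / 2 = 1.5.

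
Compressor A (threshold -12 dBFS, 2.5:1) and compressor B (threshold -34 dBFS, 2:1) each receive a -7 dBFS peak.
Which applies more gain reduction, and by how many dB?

B, by 10.5 dB

A: GR = 5 − 5/2.5 = 3 dB.
B: GR = 27 − 27/2 = 13.5 dB.
Difference: 10.5 dB in favour of B.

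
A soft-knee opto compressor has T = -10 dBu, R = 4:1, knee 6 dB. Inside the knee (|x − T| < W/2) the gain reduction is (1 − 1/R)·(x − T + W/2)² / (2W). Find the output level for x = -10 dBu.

x − T + W/2 = -10 − (-10) + 3 = 3.
GR = (1 − 1/4) × 3² / 12 = 0.75 × 9 / 12 = 0.5625 dB.
Output = -10 − 0.5625 = -10.5625 dBu.

-10.5625 dBu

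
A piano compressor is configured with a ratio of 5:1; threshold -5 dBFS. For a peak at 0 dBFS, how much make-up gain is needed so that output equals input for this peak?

The peak compresses to -5 + 5/5 = -4 dBFS.
To reach 0 dBFS requires 0 − (-4) = 4 dB of make-up.

4 dB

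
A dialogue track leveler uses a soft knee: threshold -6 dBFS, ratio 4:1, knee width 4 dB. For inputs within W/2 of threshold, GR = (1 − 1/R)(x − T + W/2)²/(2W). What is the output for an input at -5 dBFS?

-5.84375 dBFS

x − T + W/2 = -5 − (-6) + 2 = 3.
GR = (1 − 1/4) × 3² / 8 = 0.75 × 9 / 8 = 0.84375 dB.
Output = -5 − 0.84375 = -5.84375 dBFS.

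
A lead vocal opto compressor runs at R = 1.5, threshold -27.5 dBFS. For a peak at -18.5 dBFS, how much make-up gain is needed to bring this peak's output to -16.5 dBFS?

5 dB

Without make-up, output = threshold + overshoot/1.5 = -27.5 + 6 = -21.5 dBFS.
Gap to target: 5 dB.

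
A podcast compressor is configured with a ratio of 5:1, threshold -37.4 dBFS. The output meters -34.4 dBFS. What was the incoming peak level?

That's 3 dB above the -37.4 dBFS threshold.
Undo the ratio: input overshoot = 3 × 5 = 15 dB, giving input = -22.4 dBFS.

-22.4 dBFS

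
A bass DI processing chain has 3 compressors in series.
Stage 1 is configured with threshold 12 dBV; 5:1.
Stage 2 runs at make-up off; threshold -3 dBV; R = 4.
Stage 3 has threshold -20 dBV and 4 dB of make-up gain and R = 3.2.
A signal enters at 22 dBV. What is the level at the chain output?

-9.359375 dBV

Stage 1: 10 dB above 12 dBV, reduced 5:1 to 2 dB above → 14 dBV.
Stage 2: 17 dB above -3 dBV, reduced 4:1 to 4.25 dB above → 1.25 dBV.
Stage 3: overshoot 21.25 dB → 21.25/3.2 = 6.640625 dB → -13.359375 dBV; +4 dB make-up → -9.359375 dBV.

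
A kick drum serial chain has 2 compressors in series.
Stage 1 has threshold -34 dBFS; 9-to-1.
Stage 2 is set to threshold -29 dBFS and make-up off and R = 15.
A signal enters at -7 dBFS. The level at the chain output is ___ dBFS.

-31 dBFS

Stage 1: -7 dBFS is 27 dB over -34 dBFS; at 9:1 that becomes 3 dB over, giving -31 dBFS.
Stage 2: -31 dBFS is at or below the -29 dBFS threshold — no compression; output -31 dBFS.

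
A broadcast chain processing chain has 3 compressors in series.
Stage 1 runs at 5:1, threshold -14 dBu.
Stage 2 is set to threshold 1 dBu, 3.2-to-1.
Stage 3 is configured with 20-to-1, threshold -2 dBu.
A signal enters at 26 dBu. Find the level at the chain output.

-6 dBu

Stage 1: 40 dB above -14 dBu, reduced 5:1 to 8 dB above → -6 dBu.
Stage 2: -6 dBu is at or below the 1 dBu threshold — no compression; output -6 dBu.
Stage 3: below threshold (-6 ≤ -2); passes unchanged; output -6 dBu.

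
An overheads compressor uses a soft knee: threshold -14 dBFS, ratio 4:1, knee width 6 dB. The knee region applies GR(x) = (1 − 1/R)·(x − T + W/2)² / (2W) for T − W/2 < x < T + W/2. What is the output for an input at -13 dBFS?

x − T + W/2 = -13 − (-14) + 3 = 4.
GR = (1 − 1/4) × 4² / 12 = 0.75 × 16 / 12 = 1 dB.
Output = -13 − 1 = -14 dBFS.

-14 dBFS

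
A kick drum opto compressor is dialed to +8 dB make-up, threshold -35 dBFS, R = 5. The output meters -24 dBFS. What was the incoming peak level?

Stripping the +8 dB make-up gives -32 dBFS at the gain stage.
The compressed level sits -32 − (-35) = 3 dB over threshold.
Undo the ratio: input overshoot = 3 × 5 = 15 dB, giving input = -20 dBFS.

-20 dBFS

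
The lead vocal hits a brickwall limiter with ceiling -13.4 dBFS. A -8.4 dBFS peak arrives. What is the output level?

A brickwall limiter is an ∞:1 compressor: any input above the ceiling is clamped to -13.4 dBFS.

-13.4 dBFS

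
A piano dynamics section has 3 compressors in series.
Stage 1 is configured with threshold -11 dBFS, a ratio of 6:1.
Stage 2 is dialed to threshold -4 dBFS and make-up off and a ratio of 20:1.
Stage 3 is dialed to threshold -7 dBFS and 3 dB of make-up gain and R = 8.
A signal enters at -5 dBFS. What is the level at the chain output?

-7 dBFS

Stage 1: overshoot 6 dB → 6/6 = 1 dB → -10 dBFS.
Stage 2: -10 dBFS is at or below the -4 dBFS threshold — no compression; output -10 dBFS.
Stage 3: -10 dBFS is at or below the -7 dBFS threshold — no compression; make-up brings it to -7 dBFS.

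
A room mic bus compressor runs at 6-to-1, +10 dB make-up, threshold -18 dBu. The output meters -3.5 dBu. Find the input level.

Remove make-up: -3.5 − 10 = -13.5 dBu.
Post-compression overshoot = -13.5 − (-18) = 4.5 dB.
Input overshoot = R × output overshoot = 27 dB → input = -18 + 27 = 9 dBu.

9 dBu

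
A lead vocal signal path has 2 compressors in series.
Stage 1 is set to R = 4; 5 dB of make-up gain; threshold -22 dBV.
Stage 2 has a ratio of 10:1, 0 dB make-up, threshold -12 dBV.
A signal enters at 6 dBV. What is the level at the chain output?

Stage 1: 28 dB above -22 dBV, reduced 4:1 to 7 dB above → -15 dBV; +5 dB make-up → -10 dBV.
Stage 2: overshoot 2 dB → 2/10 = 0.2 dB → -11.8 dBV.

-11.8 dBV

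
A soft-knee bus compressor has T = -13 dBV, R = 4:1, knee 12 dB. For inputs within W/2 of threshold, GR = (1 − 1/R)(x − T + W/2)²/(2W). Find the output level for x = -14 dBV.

-14.78125 dBV

x − T + W/2 = -14 − (-13) + 6 = 5.
GR = (1 − 1/4) × 5² / 24 = 0.75 × 25 / 24 = 0.78125 dB.
Output = -14 − 0.78125 = -14.78125 dBV.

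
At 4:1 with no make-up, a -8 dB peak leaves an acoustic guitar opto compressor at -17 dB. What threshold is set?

-20 dB

Let T be the threshold. Output overshoot = (input overshoot)/R, so -17 − T = (-8 − T)/4.
4·(-17 − T) = -8 − T → 3·T = -68 − (-8) = -60.
T = -60/3 = -20 dB.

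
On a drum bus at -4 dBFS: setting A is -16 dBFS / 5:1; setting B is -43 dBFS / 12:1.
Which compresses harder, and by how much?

B, by 26.15 dB

A: overshoot 12 dB → output overshoot 2.4 dB → GR 9.6 dB.
B: overshoot 39 dB → output overshoot 3.25 dB → GR 35.75 dB.
Difference: 26.15 dB in favour of B.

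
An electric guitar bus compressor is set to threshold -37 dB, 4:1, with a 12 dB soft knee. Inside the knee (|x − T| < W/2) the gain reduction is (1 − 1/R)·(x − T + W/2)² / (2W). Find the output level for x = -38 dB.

-38.78125 dB

x − T + W/2 = -38 − (-37) + 6 = 5.
GR = (1 − 1/4) × 5² / 24 = 0.75 × 25 / 24 = 0.78125 dB.
Output = -38 − 0.78125 = -38.78125 dB.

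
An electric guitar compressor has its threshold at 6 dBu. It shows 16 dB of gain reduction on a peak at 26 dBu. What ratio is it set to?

Input overshoot = 26 − 6 = 20 dB.
Output overshoot = 20 − 16 = 4 dB.
Ratio = input overshoot / output overshoot = 20 / 4 = 5.

5:1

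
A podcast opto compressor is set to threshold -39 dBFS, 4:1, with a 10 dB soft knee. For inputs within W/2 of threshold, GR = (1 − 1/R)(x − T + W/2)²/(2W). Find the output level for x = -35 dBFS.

-38.0375 dBFS

x − T + W/2 = -35 − (-39) + 5 = 9.
GR = (1 − 1/4) × 9² / 20 = 0.75 × 81 / 20 = 3.0375 dB.
Output = -35 − 3.0375 = -38.0375 dBFS.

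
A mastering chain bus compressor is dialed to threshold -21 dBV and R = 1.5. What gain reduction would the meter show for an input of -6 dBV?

5 dB

Overshoot = -6 − (-21) = 15 dB.
A 1.5:1 ratio leaves 10 dB of that excess.
Gain reduction = 15 − 10 = 5 dB.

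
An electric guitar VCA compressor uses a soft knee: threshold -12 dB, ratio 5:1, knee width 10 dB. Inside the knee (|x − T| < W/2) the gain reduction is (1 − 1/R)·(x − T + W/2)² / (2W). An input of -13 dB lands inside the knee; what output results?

-13.64 dB

x − T + W/2 = -13 − (-12) + 5 = 4.
GR = (1 − 1/5) × 4² / 20 = 0.8 × 16 / 20 = 0.64 dB.
Output = -13 − 0.64 = -13.64 dB.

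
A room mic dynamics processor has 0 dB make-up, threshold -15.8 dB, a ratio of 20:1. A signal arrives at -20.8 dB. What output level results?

-20.8 dB

-20.8 dB is 5 dB below the -15.8 dB threshold, so no gain reduction is applied.
Output = input = -20.8 dB.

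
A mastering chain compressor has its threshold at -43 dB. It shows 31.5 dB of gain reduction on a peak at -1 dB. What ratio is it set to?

4:1

Input overshoot = -1 − (-43) = 42 dB.
Output overshoot = 42 − 31.5 = 10.5 dB.
Ratio = input overshoot / output overshoot = 42 / 10.5 = 4.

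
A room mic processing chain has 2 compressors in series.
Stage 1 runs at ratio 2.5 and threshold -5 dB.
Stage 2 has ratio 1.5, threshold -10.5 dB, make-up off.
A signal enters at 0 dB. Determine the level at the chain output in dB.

Stage 1: 5 dB above -5 dB, reduced 2.5:1 to 2 dB above → -3 dB.
Stage 2: overshoot 7.5 dB → 7.5/1.5 = 5 dB → -5.5 dB.

-5.5 dB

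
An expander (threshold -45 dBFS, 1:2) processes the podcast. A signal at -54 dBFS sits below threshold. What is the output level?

Below threshold, a 1:2 expander applies gain = (2−1)×(T − x) of attenuation.
(2−1) × 9 = 9 dB, so output = -54 − 9 = -63 dBFS.

-63 dBFS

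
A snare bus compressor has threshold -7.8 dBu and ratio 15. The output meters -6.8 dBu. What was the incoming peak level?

The compressed level sits -6.8 − (-7.8) = 1 dB over threshold.
Undo the ratio: input overshoot = 1 × 15 = 15 dB, giving input = 7.2 dBu.

7.2 dBu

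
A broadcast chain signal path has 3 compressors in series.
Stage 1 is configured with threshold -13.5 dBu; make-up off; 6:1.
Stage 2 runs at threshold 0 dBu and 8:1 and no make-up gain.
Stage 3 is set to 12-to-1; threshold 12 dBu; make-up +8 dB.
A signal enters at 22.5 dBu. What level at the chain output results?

0.5 dBu

Stage 1: 36 dB above -13.5 dBu, reduced 6:1 to 6 dB above → -7.5 dBu.
Stage 2: below threshold (-7.5 ≤ 0); passes unchanged; output -7.5 dBu.
Stage 3: -7.5 dBu is at or below the 12 dBu threshold — no compression; make-up brings it to 0.5 dBu.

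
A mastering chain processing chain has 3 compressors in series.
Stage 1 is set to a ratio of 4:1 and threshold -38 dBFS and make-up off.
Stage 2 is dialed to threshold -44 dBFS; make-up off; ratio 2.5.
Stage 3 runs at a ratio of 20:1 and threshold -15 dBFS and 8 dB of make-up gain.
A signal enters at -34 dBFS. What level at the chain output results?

Stage 1: -34 dBFS is 4 dB over -38 dBFS; at 4:1 that becomes 1 dB over, giving -37 dBFS.
Stage 2: -37 dBFS is 7 dB over -44 dBFS; at 2.5:1 that becomes 2.8 dB over, giving -41.2 dBFS.
Stage 3: -41.2 dBFS is at or below the -15 dBFS threshold — no compression; make-up brings it to -33.2 dBFS.

-33.2 dBFS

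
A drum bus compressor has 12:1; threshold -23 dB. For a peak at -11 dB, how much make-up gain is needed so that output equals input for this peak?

11 dB

The peak compresses to -23 + 12/12 = -22 dB.
To reach -11 dB requires -11 − (-22) = 11 dB of make-up.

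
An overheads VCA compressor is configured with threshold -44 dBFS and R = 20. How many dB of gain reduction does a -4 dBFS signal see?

38 dB

The signal is 40 dB above threshold.
At 20:1, output sits 40/20 = 2 dB above threshold.
GR = overshoot in − overshoot out = 40 − 2 = 38 dB.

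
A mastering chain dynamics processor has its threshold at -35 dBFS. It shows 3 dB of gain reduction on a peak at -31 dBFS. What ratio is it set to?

Input overshoot = -31 − (-35) = 4 dB.
Output overshoot = 4 − 3 = 1 dB.
Ratio = input overshoot / output overshoot = 4 / 1 = 4.

4:1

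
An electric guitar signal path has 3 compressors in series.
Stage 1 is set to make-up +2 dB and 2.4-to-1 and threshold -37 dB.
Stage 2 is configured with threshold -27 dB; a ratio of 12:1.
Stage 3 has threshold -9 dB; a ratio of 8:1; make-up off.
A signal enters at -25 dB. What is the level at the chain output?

-30 dB

Stage 1: overshoot 12 dB → 12/2.4 = 5 dB → -32 dB; +2 dB make-up → -30 dB.
Stage 2: -30 dB ≤ -27 dB, so stage 2 doesn't engage; output -30 dB.
Stage 3: -30 dB ≤ -9 dB, so stage 3 doesn't engage; output -30 dB.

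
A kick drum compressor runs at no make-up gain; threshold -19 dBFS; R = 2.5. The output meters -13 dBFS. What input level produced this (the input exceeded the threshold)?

Post-compression overshoot = -13 − (-19) = 6 dB.
Undo the ratio: input overshoot = 6 × 2.5 = 15 dB, giving input = -4 dBFS.

-4 dBFS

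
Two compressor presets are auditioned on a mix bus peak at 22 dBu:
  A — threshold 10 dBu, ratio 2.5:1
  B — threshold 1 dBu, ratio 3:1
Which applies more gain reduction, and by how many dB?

A: overshoot 12 dB → output overshoot 4.8 dB → GR 7.2 dB.
B: overshoot 21 dB → output overshoot 7 dB → GR 14 dB.
Difference: 6.8 dB in favour of B.

B, by 6.8 dB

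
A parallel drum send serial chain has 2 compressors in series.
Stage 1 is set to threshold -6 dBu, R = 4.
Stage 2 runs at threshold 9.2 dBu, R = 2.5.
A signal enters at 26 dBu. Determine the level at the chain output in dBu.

Stage 1: 26 dBu is 32 dB over -6 dBu; at 4:1 that becomes 8 dB over, giving 2 dBu.
Stage 2: below threshold (2 ≤ 9.2); passes unchanged; output 2 dBu.

2 dBu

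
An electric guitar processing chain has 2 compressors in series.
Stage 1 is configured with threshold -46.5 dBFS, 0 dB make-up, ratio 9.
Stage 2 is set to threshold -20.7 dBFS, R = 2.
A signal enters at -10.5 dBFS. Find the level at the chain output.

Stage 1: -10.5 dBFS is 36 dB over -46.5 dBFS; at 9:1 that becomes 4 dB over, giving -42.5 dBFS.
Stage 2: below threshold (-42.5 ≤ -20.7); passes unchanged; output -42.5 dBFS.

-42.5 dBFS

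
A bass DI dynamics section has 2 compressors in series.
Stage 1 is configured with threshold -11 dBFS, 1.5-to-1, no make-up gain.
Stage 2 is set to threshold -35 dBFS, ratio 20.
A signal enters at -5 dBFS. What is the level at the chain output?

-33.6 dBFS

Stage 1: -5 dBFS is 6 dB over -11 dBFS; at 1.5:1 that becomes 4 dB over, giving -7 dBFS.
Stage 2: overshoot 28 dB → 28/20 = 1.4 dB → -33.6 dBFS.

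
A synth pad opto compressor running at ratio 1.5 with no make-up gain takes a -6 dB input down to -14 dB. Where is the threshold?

-30 dB

Gain reduction = -6 − (-14) = 8 dB; output overshoot = GR / (R − 1) = 8 / 0.5 = 16 dB.
Threshold = output − output overshoot = -14 − 16 = -30 dB.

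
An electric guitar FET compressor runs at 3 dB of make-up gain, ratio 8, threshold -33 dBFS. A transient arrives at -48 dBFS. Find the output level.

-45 dBFS

-48 dBFS is 15 dB below the -33 dBFS threshold, so no gain reduction is applied.
Make-up gain adds 3 dB: -48 + 3 = -45 dBFS.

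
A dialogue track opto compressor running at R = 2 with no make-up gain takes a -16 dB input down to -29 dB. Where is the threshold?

-42 dB

Let T be the threshold. Output overshoot = (input overshoot)/R, so -29 − T = (-16 − T)/2.
2·(-29 − T) = -16 − T → 1·T = -58 − (-16) = -42.
T = -42/1 = -42 dB.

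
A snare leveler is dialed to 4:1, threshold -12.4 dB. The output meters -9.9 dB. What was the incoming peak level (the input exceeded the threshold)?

Post-compression overshoot = -9.9 − (-12.4) = 2.5 dB.
Before 4:1 compression the overshoot was 2.5 × 4 = 10 dB, so input = -12.4 + 10 = -2.4 dB.

-2.4 dB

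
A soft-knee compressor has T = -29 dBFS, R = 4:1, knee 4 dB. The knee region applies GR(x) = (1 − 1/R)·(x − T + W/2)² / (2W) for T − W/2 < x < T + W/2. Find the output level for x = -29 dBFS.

x − T + W/2 = -29 − (-29) + 2 = 2.
GR = (1 − 1/4) × 2² / 8 = 0.75 × 4 / 8 = 0.375 dB.
Output = -29 − 0.375 = -29.375 dBFS.

-29.375 dBFS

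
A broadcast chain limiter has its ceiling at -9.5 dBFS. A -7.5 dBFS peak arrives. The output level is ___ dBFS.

The limiter clamps the peak to its -9.5 dBFS ceiling.

-9.5 dBFS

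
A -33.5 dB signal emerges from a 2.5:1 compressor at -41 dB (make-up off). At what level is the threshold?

-46 dB

Let T be the threshold. Output overshoot = (input overshoot)/R, so -41 − T = (-33.5 − T)/2.5.
2.5·(-41 − T) = -33.5 − T → 1.5·T = -102.5 − (-33.5) = -69.
T = -69/1.5 = -46 dB.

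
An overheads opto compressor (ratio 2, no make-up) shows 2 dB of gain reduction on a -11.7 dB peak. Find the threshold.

-15.7 dB

Input is 4 dB above T (since output overshoot × R = input overshoot: (-13.7 − T)·2 = -11.7 − T gives T = -15.7 dB).
Check: -15.7 + (-11.7 − (-15.7))/2 = -15.7 + 2 = -13.7 dB. ✓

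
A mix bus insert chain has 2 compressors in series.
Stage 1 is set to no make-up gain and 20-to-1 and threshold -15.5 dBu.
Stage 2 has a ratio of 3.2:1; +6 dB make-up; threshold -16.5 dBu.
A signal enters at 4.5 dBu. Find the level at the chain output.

Stage 1: 4.5 dBu is 20 dB over -15.5 dBu; at 20:1 that becomes 1 dB over, giving -14.5 dBu.
Stage 2: overshoot 2 dB → 2/3.2 = 0.625 dB → -15.875 dBu; +6 dB make-up → -9.875 dBu.

-9.875 dBu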